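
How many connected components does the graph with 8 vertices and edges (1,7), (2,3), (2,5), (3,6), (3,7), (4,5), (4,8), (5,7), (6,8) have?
1 (components: {1, 2, 3, 4, 5, 6, 7, 8})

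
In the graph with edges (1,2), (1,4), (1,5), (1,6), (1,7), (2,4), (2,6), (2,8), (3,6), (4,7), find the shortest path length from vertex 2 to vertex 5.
2 (path: 2 -> 1 -> 5, 2 edges)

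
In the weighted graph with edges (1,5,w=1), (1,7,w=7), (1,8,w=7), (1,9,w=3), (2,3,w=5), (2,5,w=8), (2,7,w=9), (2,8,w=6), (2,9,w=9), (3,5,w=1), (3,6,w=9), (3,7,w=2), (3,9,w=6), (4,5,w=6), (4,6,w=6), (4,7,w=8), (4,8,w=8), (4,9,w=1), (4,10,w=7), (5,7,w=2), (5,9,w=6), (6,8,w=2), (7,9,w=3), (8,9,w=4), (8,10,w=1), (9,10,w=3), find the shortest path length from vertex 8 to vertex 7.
7 (path: 8 -> 9 -> 7; weights 4 + 3 = 7)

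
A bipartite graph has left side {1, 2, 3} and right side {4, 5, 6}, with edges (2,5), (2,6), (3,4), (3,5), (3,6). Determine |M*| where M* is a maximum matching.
2 (matching: (2,6), (3,5); upper bound min(|L|,|R|) = min(3,3) = 3)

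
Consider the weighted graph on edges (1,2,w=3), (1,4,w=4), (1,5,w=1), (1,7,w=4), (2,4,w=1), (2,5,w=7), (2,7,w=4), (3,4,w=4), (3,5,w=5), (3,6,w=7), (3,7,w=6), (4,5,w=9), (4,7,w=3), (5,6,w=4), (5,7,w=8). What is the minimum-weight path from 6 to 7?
9 (path: 6 -> 5 -> 1 -> 7; weights 4 + 1 + 4 = 9)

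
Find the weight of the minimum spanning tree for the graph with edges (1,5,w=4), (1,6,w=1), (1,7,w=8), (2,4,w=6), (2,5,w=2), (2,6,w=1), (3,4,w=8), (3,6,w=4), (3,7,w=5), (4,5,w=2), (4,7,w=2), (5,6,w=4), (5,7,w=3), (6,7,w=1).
11 (MST edges: (1,6,w=1), (2,5,w=2), (2,6,w=1), (3,6,w=4), (4,7,w=2), (6,7,w=1); sum of weights 1 + 2 + 1 + 4 + 2 + 1 = 11)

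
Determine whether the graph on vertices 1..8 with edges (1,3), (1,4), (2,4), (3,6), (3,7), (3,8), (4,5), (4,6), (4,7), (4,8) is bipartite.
Yes. Partition: {1, 2, 5, 6, 7, 8}, {3, 4}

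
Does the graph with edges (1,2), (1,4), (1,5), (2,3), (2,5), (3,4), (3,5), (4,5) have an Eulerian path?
No (4 vertices have odd degree: {1, 2, 3, 4}; Eulerian path requires 0 or 2)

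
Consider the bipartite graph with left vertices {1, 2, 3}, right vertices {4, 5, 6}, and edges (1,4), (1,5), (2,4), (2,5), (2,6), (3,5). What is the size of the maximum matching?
3 (matching: (1,4), (2,6), (3,5); upper bound min(|L|,|R|) = min(3,3) = 3)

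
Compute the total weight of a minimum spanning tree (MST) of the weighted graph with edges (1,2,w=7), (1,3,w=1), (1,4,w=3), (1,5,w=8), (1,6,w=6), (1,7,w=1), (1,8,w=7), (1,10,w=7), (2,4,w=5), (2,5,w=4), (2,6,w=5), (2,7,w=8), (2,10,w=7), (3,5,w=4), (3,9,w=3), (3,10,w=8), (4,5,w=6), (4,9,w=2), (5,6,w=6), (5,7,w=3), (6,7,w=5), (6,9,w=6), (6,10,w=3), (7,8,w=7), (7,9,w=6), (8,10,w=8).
29 (MST edges: (1,3,w=1), (1,4,w=3), (1,7,w=1), (1,8,w=7), (2,5,w=4), (2,6,w=5), (4,9,w=2), (5,7,w=3), (6,10,w=3); sum of weights 1 + 3 + 1 + 7 + 4 + 5 + 2 + 3 + 3 = 29)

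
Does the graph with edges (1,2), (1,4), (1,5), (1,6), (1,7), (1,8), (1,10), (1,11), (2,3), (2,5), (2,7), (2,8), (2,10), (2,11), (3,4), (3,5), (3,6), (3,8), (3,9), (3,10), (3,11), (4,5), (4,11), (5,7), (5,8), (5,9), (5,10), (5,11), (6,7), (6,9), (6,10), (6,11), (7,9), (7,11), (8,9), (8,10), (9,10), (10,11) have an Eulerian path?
Yes (the graph is connected and exactly 2 vertices have odd degree: {2, 5}; any Eulerian path must start and end at those)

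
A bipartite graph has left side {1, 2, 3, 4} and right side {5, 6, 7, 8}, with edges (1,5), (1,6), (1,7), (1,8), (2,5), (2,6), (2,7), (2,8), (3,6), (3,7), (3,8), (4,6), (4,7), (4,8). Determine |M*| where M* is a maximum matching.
4 (matching: (1,8), (2,5), (3,6), (4,7); upper bound min(|L|,|R|) = min(4,4) = 4)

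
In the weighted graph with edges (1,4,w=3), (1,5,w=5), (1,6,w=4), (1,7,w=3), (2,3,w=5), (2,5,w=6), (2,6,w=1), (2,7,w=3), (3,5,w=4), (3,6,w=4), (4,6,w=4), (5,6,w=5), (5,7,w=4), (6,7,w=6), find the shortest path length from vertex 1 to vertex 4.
3 (path: 1 -> 4; weights 3 = 3)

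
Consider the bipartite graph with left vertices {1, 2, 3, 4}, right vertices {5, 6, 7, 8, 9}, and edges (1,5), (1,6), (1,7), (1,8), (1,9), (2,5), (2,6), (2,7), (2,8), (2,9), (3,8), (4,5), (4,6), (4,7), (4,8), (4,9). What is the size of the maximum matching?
4 (matching: (1,9), (2,6), (3,8), (4,7); upper bound min(|L|,|R|) = min(4,5) = 4)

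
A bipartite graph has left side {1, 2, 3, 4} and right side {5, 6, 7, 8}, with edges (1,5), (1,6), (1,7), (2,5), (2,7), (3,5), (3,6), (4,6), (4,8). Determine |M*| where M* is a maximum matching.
4 (matching: (1,7), (2,5), (3,6), (4,8); upper bound min(|L|,|R|) = min(4,4) = 4)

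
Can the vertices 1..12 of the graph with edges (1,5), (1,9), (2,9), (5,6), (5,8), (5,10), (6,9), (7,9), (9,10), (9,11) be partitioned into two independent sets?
Yes. Partition: {1, 2, 3, 4, 6, 7, 8, 10, 11, 12}, {5, 9}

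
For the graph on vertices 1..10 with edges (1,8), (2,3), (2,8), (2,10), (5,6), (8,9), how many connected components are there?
4 (components: {1, 2, 3, 8, 9, 10}, {4}, {5, 6}, {7})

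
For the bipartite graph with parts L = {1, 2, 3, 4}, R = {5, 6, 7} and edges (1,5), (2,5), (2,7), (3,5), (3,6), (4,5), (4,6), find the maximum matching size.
3 (matching: (1,5), (2,7), (3,6); upper bound min(|L|,|R|) = min(4,3) = 3)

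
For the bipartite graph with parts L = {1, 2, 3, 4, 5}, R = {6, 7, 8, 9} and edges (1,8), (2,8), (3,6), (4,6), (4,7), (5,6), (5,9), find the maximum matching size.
4 (matching: (1,8), (3,6), (4,7), (5,9); upper bound min(|L|,|R|) = min(5,4) = 4)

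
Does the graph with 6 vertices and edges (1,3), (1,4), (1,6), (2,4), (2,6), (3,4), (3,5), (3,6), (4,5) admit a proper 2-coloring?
No (odd cycle of length 3: 3 -> 1 -> 6 -> 3)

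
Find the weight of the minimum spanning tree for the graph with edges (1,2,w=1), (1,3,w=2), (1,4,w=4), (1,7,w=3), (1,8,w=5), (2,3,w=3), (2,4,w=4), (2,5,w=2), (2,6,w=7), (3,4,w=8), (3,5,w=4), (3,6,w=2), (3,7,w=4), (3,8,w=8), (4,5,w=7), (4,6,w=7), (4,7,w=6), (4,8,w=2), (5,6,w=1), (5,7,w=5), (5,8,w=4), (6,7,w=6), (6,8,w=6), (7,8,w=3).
14 (MST edges: (1,2,w=1), (1,3,w=2), (1,7,w=3), (2,5,w=2), (4,8,w=2), (5,6,w=1), (7,8,w=3); sum of weights 1 + 2 + 3 + 2 + 2 + 1 + 3 = 14)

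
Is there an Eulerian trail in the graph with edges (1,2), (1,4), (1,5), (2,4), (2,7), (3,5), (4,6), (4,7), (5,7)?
No (6 vertices have odd degree: {1, 2, 3, 5, 6, 7}; Eulerian path requires 0 or 2)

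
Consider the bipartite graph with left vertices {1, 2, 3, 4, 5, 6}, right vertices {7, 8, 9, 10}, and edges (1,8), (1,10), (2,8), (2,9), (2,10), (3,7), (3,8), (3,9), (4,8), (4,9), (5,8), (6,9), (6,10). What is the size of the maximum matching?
4 (matching: (1,10), (2,9), (3,7), (4,8); upper bound min(|L|,|R|) = min(6,4) = 4)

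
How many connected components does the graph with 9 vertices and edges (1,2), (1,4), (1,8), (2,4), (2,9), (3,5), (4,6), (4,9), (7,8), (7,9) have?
2 (components: {1, 2, 4, 6, 7, 8, 9}, {3, 5})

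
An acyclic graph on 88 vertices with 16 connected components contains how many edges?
72 (Each of the 16 component trees on V_i vertices has V_i - 1 edges; summing gives V - C = 88 - 16 = 72)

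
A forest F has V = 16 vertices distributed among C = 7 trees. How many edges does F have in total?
9 (Each of the 7 component trees on V_i vertices has V_i - 1 edges; summing gives V - C = 16 - 7 = 9)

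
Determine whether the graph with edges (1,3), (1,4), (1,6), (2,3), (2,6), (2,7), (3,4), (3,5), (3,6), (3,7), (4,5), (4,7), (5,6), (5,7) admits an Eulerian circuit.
No (2 vertices have odd degree: {1, 2}; Eulerian circuit requires 0)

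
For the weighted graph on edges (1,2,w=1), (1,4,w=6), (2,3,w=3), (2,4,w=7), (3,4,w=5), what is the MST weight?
9 (MST edges: (1,2,w=1), (2,3,w=3), (3,4,w=5); sum of weights 1 + 3 + 5 = 9)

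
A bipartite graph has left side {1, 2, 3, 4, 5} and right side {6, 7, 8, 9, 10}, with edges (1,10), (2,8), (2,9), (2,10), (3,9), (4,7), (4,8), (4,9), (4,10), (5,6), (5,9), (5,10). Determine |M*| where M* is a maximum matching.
5 (matching: (1,10), (2,8), (3,9), (4,7), (5,6); upper bound min(|L|,|R|) = min(5,5) = 5)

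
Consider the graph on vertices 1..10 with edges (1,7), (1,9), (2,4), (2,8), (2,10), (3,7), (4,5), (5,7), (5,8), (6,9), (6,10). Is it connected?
Yes (BFS from 1 visits [1, 7, 9, 3, 5, 6, 4, 8, 10, 2] — all 10 vertices reached)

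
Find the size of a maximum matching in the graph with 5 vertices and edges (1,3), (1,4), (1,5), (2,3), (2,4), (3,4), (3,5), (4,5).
2 (matching: (1,3), (4,5); upper bound floor(n/2) = floor(5/2) = 2)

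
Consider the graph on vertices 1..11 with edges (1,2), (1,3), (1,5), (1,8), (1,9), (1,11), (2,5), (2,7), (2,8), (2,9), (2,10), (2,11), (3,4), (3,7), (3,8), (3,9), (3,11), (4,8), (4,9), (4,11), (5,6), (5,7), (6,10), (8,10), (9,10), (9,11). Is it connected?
Yes (BFS from 1 visits [1, 2, 3, 5, 8, 9, 11, 7, 10, 4, 6] — all 11 vertices reached)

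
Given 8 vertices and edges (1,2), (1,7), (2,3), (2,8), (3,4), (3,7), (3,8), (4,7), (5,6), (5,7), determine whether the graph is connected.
Yes (BFS from 1 visits [1, 2, 7, 3, 8, 4, 5, 6] — all 8 vertices reached)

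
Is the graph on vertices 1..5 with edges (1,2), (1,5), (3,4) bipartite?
Yes. Partition: {1, 3}, {2, 4, 5}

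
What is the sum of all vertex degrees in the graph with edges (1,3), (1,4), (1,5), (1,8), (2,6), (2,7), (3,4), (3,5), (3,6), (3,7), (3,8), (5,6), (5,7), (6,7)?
28 (handshake: sum of degrees = 2|E| = 2 x 14 = 28)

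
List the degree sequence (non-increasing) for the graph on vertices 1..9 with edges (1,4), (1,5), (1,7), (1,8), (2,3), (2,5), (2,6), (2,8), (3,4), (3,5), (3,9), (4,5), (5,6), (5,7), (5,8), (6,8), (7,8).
[7, 5, 4, 4, 4, 3, 3, 3, 1] (degrees: deg(1)=4, deg(2)=4, deg(3)=4, deg(4)=3, deg(5)=7, deg(6)=3, deg(7)=3, deg(8)=5, deg(9)=1)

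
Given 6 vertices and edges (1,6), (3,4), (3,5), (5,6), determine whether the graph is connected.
No, it has 2 components: {1, 3, 4, 5, 6}, {2}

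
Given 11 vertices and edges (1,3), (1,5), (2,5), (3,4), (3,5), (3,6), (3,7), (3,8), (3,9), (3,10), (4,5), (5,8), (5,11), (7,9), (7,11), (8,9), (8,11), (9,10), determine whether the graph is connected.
Yes (BFS from 1 visits [1, 3, 5, 4, 6, 7, 8, 9, 10, 2, 11] — all 11 vertices reached)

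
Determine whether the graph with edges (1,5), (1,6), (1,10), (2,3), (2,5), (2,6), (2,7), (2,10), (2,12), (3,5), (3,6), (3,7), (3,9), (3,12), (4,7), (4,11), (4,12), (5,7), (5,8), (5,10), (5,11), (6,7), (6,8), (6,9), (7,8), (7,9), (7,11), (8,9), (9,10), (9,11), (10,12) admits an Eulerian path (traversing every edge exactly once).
No (4 vertices have odd degree: {1, 4, 5, 10}; Eulerian path requires 0 or 2)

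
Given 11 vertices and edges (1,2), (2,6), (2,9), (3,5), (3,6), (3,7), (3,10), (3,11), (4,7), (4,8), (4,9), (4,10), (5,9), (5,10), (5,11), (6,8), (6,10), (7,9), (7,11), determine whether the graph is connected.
Yes (BFS from 1 visits [1, 2, 6, 9, 3, 8, 10, 4, 5, 7, 11] — all 11 vertices reached)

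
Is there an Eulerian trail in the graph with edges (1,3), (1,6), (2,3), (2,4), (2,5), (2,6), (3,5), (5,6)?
No (4 vertices have odd degree: {3, 4, 5, 6}; Eulerian path requires 0 or 2)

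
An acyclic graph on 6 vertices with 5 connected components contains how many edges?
1 (Each of the 5 component trees on V_i vertices has V_i - 1 edges; summing gives V - C = 6 - 5 = 1)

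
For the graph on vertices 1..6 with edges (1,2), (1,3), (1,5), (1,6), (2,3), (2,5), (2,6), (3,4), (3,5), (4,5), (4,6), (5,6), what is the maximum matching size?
3 (matching: (1,6), (2,5), (3,4); upper bound floor(n/2) = floor(6/2) = 3)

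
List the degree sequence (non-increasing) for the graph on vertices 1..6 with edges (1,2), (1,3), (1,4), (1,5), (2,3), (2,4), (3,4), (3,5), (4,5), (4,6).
[5, 4, 4, 3, 3, 1] (degrees: deg(1)=4, deg(2)=3, deg(3)=4, deg(4)=5, deg(5)=3, deg(6)=1)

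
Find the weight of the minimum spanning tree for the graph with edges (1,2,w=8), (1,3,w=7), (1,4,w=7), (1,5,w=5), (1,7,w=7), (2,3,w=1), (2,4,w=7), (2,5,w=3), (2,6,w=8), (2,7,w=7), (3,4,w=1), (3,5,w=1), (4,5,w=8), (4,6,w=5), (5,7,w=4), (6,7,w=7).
17 (MST edges: (1,5,w=5), (2,3,w=1), (3,4,w=1), (3,5,w=1), (4,6,w=5), (5,7,w=4); sum of weights 5 + 1 + 1 + 1 + 5 + 4 = 17)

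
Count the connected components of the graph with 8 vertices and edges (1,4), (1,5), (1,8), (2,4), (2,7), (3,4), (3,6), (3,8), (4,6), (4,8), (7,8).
1 (components: {1, 2, 3, 4, 5, 6, 7, 8})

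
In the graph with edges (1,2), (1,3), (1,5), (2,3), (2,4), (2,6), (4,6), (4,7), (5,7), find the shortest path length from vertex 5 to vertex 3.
2 (path: 5 -> 1 -> 3, 2 edges)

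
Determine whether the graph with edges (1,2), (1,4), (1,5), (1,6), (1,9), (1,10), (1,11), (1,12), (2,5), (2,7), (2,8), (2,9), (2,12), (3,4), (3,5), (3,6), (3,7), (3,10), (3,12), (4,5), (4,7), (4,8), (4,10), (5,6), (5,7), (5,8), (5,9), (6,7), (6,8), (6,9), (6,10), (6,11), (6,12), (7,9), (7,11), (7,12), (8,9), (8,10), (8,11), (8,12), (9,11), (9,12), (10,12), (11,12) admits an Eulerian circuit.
No (2 vertices have odd degree: {6, 12}; Eulerian circuit requires 0)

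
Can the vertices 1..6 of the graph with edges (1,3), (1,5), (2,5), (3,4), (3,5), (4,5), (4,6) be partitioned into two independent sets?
No (odd cycle of length 3: 3 -> 1 -> 5 -> 3)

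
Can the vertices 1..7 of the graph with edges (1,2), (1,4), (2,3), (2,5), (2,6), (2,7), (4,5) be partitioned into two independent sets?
Yes. Partition: {1, 3, 5, 6, 7}, {2, 4}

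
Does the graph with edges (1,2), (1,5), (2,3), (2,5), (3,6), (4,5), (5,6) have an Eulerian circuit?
No (2 vertices have odd degree: {2, 4}; Eulerian circuit requires 0)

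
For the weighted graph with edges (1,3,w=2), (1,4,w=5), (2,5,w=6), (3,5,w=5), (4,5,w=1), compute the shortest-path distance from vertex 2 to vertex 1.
12 (path: 2 -> 5 -> 4 -> 1; weights 6 + 1 + 5 = 12)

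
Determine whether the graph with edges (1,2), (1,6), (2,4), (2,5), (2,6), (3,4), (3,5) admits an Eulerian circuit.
Yes (the graph is connected and all 6 vertices have even degree)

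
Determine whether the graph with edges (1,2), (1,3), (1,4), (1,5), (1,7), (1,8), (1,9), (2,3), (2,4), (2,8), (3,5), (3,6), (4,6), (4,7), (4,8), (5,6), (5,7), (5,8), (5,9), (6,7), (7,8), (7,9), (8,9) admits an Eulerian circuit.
No (2 vertices have odd degree: {1, 4}; Eulerian circuit requires 0)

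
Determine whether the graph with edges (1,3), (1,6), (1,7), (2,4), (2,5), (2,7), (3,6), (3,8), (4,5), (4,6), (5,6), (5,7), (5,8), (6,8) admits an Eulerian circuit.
No (8 vertices have odd degree: {1, 2, 3, 4, 5, 6, 7, 8}; Eulerian circuit requires 0)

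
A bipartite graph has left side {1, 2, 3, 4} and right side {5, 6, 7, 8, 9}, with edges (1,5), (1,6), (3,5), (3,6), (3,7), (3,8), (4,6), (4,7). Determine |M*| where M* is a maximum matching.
3 (matching: (1,6), (3,8), (4,7); upper bound min(|L|,|R|) = min(4,5) = 4)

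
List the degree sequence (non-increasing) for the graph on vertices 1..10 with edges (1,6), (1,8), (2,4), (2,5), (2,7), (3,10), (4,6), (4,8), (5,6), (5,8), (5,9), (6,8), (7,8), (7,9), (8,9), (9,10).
[6, 4, 4, 4, 3, 3, 3, 2, 2, 1] (degrees: deg(1)=2, deg(2)=3, deg(3)=1, deg(4)=3, deg(5)=4, deg(6)=4, deg(7)=3, deg(8)=6, deg(9)=4, deg(10)=2)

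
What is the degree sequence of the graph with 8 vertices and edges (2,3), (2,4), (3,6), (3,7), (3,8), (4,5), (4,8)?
[4, 3, 2, 2, 1, 1, 1, 0] (degrees: deg(1)=0, deg(2)=2, deg(3)=4, deg(4)=3, deg(5)=1, deg(6)=1, deg(7)=1, deg(8)=2)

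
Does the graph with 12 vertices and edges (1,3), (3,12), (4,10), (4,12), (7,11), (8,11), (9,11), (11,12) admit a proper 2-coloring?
Yes. Partition: {1, 2, 5, 6, 7, 8, 9, 10, 12}, {3, 4, 11}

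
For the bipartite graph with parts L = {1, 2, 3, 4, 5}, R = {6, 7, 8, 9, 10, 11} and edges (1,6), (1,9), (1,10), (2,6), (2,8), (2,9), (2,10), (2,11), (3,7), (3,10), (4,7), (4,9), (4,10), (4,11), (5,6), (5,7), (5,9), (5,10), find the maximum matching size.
5 (matching: (1,10), (2,8), (3,7), (4,11), (5,9); upper bound min(|L|,|R|) = min(5,6) = 5)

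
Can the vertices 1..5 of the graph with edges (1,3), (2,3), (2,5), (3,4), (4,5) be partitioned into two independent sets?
Yes. Partition: {1, 2, 4}, {3, 5}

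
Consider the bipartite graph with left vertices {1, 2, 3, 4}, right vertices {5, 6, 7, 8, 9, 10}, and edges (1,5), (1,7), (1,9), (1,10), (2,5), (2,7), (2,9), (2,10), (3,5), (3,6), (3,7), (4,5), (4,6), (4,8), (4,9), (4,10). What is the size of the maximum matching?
4 (matching: (1,10), (2,9), (3,7), (4,8); upper bound min(|L|,|R|) = min(4,6) = 4)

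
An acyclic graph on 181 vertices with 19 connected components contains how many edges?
162 (Each of the 19 component trees on V_i vertices has V_i - 1 edges; summing gives V - C = 181 - 19 = 162)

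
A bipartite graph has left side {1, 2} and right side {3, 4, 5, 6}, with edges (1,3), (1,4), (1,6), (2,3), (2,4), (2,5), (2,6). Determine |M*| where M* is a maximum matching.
2 (matching: (1,6), (2,5); upper bound min(|L|,|R|) = min(2,4) = 2)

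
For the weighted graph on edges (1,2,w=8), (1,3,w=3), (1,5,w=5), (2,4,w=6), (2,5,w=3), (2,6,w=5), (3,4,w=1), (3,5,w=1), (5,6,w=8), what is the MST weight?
13 (MST edges: (1,3,w=3), (2,5,w=3), (2,6,w=5), (3,4,w=1), (3,5,w=1); sum of weights 3 + 3 + 5 + 1 + 1 = 13)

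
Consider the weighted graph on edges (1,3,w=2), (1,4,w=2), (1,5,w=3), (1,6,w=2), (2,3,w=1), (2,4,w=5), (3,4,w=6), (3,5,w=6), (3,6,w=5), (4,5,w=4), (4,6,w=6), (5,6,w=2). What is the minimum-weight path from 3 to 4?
4 (path: 3 -> 1 -> 4; weights 2 + 2 = 4)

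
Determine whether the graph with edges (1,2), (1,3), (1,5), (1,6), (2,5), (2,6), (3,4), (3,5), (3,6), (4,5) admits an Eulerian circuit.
No (2 vertices have odd degree: {2, 6}; Eulerian circuit requires 0)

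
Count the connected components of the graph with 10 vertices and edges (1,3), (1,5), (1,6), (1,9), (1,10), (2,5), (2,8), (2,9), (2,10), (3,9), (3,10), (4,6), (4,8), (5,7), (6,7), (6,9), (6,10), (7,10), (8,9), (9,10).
1 (components: {1, 2, 3, 4, 5, 6, 7, 8, 9, 10})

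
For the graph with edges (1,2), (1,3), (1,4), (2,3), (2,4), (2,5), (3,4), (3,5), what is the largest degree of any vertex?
4 (attained at vertices 2, 3)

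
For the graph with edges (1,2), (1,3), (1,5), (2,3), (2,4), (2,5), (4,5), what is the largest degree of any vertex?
4 (attained at vertex 2)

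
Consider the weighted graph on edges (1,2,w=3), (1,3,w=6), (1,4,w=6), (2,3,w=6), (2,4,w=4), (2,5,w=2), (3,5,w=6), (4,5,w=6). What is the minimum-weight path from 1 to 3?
6 (path: 1 -> 3; weights 6 = 6)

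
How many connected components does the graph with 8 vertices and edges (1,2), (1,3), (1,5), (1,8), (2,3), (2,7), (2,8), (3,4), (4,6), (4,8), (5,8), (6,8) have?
1 (components: {1, 2, 3, 4, 5, 6, 7, 8})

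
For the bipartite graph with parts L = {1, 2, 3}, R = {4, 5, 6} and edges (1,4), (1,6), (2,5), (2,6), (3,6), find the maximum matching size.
3 (matching: (1,4), (2,5), (3,6); upper bound min(|L|,|R|) = min(3,3) = 3)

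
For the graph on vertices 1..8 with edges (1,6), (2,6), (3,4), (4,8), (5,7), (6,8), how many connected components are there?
2 (components: {1, 2, 3, 4, 6, 8}, {5, 7})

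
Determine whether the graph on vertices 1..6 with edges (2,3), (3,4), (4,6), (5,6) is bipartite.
Yes. Partition: {1, 2, 4, 5}, {3, 6}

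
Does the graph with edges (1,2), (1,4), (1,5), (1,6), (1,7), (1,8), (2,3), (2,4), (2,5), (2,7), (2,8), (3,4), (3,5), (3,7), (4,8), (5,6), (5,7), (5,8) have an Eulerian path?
Yes — and in fact it has an Eulerian circuit (the graph is connected and all 8 vertices have even degree)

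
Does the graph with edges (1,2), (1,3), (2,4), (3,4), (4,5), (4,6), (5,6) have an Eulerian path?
Yes — and in fact it has an Eulerian circuit (the graph is connected and all 6 vertices have even degree)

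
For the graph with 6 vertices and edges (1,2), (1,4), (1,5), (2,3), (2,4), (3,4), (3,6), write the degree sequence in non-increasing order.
[3, 3, 3, 3, 1, 1] (degrees: deg(1)=3, deg(2)=3, deg(3)=3, deg(4)=3, deg(5)=1, deg(6)=1)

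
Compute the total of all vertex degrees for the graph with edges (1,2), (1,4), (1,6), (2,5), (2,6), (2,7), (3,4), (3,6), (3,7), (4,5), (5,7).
22 (handshake: sum of degrees = 2|E| = 2 x 11 = 22)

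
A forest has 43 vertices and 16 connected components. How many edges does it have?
27 (Each of the 16 component trees on V_i vertices has V_i - 1 edges; summing gives V - C = 43 - 16 = 27)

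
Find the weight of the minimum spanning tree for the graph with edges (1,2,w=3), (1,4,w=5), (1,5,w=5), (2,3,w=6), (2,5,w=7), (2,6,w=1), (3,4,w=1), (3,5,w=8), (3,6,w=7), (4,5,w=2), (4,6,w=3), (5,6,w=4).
10 (MST edges: (1,2,w=3), (2,6,w=1), (3,4,w=1), (4,5,w=2), (4,6,w=3); sum of weights 3 + 1 + 1 + 2 + 3 = 10)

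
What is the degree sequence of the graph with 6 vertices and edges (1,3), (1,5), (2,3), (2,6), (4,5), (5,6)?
[3, 2, 2, 2, 2, 1] (degrees: deg(1)=2, deg(2)=2, deg(3)=2, deg(4)=1, deg(5)=3, deg(6)=2)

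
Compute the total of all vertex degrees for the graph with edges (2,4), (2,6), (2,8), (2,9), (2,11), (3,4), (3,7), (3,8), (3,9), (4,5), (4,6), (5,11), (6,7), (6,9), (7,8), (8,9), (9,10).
34 (handshake: sum of degrees = 2|E| = 2 x 17 = 34)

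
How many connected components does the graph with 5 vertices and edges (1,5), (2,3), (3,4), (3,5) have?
1 (components: {1, 2, 3, 4, 5})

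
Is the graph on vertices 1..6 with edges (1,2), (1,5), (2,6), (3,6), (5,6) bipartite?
Yes. Partition: {1, 4, 6}, {2, 3, 5}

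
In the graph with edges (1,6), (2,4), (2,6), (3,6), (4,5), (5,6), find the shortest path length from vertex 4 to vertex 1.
3 (path: 4 -> 5 -> 6 -> 1, 3 edges)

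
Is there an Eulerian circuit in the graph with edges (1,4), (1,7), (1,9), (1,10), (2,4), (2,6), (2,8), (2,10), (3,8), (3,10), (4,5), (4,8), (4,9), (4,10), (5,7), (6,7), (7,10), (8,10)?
Yes (the graph is connected and all 10 vertices have even degree)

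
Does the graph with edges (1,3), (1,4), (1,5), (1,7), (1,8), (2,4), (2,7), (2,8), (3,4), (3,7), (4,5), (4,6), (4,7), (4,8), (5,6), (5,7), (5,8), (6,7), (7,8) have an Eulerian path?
No (8 vertices have odd degree: {1, 2, 3, 4, 5, 6, 7, 8}; Eulerian path requires 0 or 2)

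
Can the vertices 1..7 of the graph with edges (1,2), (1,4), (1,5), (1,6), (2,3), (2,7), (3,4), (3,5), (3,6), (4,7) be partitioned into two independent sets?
Yes. Partition: {1, 3, 7}, {2, 4, 5, 6}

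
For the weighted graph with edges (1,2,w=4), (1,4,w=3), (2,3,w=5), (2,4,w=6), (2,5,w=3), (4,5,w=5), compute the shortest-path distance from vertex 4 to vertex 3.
11 (path: 4 -> 2 -> 3; weights 6 + 5 = 11)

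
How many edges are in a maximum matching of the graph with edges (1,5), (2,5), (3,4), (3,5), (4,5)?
2 (matching: (2,5), (3,4); upper bound floor(n/2) = floor(5/2) = 2)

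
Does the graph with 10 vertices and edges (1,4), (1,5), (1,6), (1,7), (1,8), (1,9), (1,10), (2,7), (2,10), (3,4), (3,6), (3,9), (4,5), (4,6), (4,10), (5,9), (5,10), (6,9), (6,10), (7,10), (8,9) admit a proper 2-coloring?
No (odd cycle of length 3: 10 -> 1 -> 6 -> 10)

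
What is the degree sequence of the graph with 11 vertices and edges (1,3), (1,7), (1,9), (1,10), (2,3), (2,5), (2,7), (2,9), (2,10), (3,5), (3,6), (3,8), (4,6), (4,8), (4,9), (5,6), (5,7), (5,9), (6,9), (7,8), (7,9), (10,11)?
[6, 5, 5, 5, 5, 4, 4, 3, 3, 3, 1] (degrees: deg(1)=4, deg(2)=5, deg(3)=5, deg(4)=3, deg(5)=5, deg(6)=4, deg(7)=5, deg(8)=3, deg(9)=6, deg(10)=3, deg(11)=1)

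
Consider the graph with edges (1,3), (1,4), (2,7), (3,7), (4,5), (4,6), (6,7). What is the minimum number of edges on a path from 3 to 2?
2 (path: 3 -> 7 -> 2, 2 edges)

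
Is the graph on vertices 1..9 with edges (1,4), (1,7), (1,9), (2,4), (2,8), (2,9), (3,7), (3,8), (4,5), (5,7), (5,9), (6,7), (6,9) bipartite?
Yes. Partition: {1, 2, 3, 5, 6}, {4, 7, 8, 9}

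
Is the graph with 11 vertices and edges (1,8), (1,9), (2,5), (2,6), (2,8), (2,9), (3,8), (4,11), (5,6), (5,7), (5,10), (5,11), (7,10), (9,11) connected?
Yes (BFS from 1 visits [1, 8, 9, 2, 3, 11, 5, 6, 4, 7, 10] — all 11 vertices reached)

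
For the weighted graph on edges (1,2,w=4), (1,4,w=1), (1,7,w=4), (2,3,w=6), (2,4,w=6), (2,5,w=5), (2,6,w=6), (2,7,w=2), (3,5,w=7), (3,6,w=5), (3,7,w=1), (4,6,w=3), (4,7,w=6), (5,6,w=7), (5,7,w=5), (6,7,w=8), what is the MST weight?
16 (MST edges: (1,4,w=1), (1,7,w=4), (2,5,w=5), (2,7,w=2), (3,7,w=1), (4,6,w=3); sum of weights 1 + 4 + 5 + 2 + 1 + 3 = 16)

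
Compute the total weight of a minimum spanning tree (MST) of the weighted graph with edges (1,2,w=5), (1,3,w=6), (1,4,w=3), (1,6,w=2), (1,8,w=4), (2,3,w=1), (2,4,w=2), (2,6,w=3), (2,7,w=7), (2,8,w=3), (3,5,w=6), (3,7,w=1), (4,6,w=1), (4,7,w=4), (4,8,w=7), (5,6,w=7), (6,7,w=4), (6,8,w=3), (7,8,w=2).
15 (MST edges: (1,6,w=2), (2,3,w=1), (2,4,w=2), (3,5,w=6), (3,7,w=1), (4,6,w=1), (7,8,w=2); sum of weights 2 + 1 + 2 + 6 + 1 + 1 + 2 = 15)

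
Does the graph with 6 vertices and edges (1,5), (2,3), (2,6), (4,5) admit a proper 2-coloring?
Yes. Partition: {1, 2, 4}, {3, 5, 6}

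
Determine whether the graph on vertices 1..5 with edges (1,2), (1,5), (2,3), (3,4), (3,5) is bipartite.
Yes. Partition: {1, 3}, {2, 4, 5}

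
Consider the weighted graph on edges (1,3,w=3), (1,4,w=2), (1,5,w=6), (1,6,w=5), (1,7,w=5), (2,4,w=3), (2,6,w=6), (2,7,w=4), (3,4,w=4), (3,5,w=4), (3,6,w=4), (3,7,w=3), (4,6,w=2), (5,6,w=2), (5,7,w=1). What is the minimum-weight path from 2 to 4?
3 (path: 2 -> 4; weights 3 = 3)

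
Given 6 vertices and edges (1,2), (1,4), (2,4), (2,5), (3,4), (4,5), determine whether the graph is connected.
No, it has 2 components: {1, 2, 3, 4, 5}, {6}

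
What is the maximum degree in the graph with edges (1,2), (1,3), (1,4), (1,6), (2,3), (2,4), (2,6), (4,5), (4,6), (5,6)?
4 (attained at vertices 1, 2, 4, 6)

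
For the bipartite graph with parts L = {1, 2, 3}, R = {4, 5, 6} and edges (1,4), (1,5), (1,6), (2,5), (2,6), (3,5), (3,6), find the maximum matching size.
3 (matching: (1,4), (2,5), (3,6); upper bound min(|L|,|R|) = min(3,3) = 3)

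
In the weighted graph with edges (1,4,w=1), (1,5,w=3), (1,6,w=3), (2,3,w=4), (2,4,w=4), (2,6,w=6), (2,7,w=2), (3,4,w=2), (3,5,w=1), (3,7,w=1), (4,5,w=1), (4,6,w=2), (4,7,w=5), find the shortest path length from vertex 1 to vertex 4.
1 (path: 1 -> 4; weights 1 = 1)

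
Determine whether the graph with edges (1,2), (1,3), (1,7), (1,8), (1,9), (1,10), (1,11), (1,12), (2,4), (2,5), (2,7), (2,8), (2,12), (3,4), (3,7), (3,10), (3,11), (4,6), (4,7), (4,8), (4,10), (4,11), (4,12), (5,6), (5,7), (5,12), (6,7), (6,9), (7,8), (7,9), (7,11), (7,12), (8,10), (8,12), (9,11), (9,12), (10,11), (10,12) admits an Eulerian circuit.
No (2 vertices have odd degree: {3, 9}; Eulerian circuit requires 0)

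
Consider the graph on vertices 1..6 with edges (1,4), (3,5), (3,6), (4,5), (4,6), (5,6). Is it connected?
No, it has 2 components: {1, 3, 4, 5, 6}, {2}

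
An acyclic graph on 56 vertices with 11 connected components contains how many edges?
45 (Each of the 11 component trees on V_i vertices has V_i - 1 edges; summing gives V - C = 56 - 11 = 45)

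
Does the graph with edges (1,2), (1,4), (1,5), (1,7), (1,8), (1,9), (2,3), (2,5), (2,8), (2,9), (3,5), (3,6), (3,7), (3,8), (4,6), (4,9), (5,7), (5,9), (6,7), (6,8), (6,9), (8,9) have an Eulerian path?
No (6 vertices have odd degree: {2, 3, 4, 5, 6, 8}; Eulerian path requires 0 or 2)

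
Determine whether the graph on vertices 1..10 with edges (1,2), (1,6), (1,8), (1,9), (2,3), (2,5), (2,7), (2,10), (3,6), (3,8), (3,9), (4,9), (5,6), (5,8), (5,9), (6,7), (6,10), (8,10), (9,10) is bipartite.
Yes. Partition: {1, 3, 4, 5, 7, 10}, {2, 6, 8, 9}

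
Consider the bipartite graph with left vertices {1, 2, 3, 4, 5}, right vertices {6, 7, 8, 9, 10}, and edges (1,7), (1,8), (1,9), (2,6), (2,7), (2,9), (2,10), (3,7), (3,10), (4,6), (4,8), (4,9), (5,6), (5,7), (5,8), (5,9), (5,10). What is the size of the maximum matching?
5 (matching: (1,9), (2,10), (3,7), (4,8), (5,6); upper bound min(|L|,|R|) = min(5,5) = 5)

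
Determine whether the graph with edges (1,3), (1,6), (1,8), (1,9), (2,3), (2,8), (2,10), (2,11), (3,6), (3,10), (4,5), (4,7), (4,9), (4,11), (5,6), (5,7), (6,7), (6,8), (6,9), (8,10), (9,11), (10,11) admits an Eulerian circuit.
No (2 vertices have odd degree: {5, 7}; Eulerian circuit requires 0)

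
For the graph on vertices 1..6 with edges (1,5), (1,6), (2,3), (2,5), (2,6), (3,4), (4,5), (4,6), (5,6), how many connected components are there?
1 (components: {1, 2, 3, 4, 5, 6})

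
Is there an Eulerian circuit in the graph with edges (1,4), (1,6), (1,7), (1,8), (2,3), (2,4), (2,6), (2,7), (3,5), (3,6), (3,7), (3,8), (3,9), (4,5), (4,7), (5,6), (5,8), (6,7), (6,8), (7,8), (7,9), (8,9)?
No (2 vertices have odd degree: {7, 9}; Eulerian circuit requires 0)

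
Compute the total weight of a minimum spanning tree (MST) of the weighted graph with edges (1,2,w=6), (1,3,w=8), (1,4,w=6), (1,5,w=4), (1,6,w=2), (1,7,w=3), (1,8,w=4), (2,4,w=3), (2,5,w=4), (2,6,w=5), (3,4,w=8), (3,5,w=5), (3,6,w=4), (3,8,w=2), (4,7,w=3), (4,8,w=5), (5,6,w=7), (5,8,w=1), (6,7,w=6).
18 (MST edges: (1,6,w=2), (1,7,w=3), (1,8,w=4), (2,4,w=3), (3,8,w=2), (4,7,w=3), (5,8,w=1); sum of weights 2 + 3 + 4 + 3 + 2 + 3 + 1 = 18)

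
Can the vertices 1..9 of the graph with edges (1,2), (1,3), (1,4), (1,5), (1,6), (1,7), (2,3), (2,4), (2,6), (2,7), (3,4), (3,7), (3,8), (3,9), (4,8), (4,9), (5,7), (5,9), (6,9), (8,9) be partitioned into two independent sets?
No (odd cycle of length 3: 4 -> 1 -> 2 -> 4)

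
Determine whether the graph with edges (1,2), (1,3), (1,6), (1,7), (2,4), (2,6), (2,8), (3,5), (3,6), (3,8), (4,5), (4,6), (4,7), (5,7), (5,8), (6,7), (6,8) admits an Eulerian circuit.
Yes (the graph is connected and all 8 vertices have even degree)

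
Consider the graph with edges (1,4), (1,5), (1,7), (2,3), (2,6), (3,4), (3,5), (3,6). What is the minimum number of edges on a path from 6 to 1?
3 (path: 6 -> 3 -> 4 -> 1, 3 edges)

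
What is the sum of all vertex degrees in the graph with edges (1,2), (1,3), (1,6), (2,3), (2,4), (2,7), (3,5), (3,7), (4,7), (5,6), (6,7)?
22 (handshake: sum of degrees = 2|E| = 2 x 11 = 22)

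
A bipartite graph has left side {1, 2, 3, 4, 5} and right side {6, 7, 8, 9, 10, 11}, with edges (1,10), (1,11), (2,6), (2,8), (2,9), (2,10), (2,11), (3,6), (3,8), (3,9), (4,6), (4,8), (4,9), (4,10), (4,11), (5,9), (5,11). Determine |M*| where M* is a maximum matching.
5 (matching: (1,11), (2,10), (3,6), (4,8), (5,9); upper bound min(|L|,|R|) = min(5,6) = 5)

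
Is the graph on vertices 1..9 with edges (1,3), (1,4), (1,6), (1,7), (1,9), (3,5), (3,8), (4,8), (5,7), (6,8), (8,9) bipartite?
Yes. Partition: {1, 2, 5, 8}, {3, 4, 6, 7, 9}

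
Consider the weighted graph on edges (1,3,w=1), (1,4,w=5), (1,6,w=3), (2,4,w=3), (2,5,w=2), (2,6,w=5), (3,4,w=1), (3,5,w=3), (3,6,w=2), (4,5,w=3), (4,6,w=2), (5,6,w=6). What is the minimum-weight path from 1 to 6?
3 (path: 1 -> 6; weights 3 = 3)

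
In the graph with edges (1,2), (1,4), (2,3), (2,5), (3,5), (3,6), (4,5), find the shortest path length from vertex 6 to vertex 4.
3 (path: 6 -> 3 -> 5 -> 4, 3 edges)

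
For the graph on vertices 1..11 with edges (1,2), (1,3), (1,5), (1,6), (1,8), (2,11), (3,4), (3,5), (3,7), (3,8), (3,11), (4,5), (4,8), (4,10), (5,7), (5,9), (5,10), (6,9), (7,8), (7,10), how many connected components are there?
1 (components: {1, 2, 3, 4, 5, 6, 7, 8, 9, 10, 11})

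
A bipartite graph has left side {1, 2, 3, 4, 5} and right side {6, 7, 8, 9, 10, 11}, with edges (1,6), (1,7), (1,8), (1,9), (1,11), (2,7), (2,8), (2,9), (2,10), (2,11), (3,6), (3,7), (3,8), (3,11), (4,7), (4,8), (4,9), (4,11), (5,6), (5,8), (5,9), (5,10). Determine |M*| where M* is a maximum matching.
5 (matching: (1,11), (2,10), (3,8), (4,7), (5,9); upper bound min(|L|,|R|) = min(5,6) = 5)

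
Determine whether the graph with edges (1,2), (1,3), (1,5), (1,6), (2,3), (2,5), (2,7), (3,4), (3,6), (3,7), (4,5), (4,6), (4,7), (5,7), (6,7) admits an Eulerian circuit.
No (2 vertices have odd degree: {3, 7}; Eulerian circuit requires 0)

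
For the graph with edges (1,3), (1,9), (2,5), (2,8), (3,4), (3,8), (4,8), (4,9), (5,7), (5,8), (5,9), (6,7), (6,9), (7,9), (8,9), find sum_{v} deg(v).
30 (handshake: sum of degrees = 2|E| = 2 x 15 = 30)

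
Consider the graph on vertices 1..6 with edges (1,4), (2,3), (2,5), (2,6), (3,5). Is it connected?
No, it has 2 components: {1, 4}, {2, 3, 5, 6}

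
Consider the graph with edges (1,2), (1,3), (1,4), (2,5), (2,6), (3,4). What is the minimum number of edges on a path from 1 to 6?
2 (path: 1 -> 2 -> 6, 2 edges)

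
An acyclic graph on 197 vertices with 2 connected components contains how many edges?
195 (Each of the 2 component trees on V_i vertices has V_i - 1 edges; summing gives V - C = 197 - 2 = 195)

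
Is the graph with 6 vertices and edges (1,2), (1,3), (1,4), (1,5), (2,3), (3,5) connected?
No, it has 2 components: {1, 2, 3, 4, 5}, {6}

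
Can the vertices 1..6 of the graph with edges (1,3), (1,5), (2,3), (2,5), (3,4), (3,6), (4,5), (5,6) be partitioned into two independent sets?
Yes. Partition: {1, 2, 4, 6}, {3, 5}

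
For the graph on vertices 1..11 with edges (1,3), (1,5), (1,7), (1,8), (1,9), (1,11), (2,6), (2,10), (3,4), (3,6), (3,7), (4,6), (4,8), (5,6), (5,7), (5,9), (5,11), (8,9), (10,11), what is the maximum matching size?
5 (matching: (2,10), (3,7), (4,6), (5,11), (8,9); upper bound floor(n/2) = floor(11/2) = 5)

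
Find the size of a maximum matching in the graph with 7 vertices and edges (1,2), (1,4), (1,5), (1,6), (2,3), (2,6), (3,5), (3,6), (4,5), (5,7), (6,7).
3 (matching: (1,4), (3,5), (6,7); upper bound floor(n/2) = floor(7/2) = 3)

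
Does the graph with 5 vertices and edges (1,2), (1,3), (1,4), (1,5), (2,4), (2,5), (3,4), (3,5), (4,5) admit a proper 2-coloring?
No (odd cycle of length 3: 5 -> 1 -> 3 -> 5)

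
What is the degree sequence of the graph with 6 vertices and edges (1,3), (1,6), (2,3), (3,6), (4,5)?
[3, 2, 2, 1, 1, 1] (degrees: deg(1)=2, deg(2)=1, deg(3)=3, deg(4)=1, deg(5)=1, deg(6)=2)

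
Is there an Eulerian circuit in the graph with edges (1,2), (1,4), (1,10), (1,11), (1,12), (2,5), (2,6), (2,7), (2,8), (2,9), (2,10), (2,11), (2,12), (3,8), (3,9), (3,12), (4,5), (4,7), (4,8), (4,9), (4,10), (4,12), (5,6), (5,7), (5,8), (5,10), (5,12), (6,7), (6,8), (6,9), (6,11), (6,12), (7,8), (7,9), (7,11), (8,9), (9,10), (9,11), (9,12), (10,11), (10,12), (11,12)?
No (12 vertices have odd degree: {1, 2, 3, 4, 5, 6, 7, 8, 9, 10, 11, 12}; Eulerian circuit requires 0)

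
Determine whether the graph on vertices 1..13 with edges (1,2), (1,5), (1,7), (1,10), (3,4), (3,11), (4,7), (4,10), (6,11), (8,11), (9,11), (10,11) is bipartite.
Yes. Partition: {1, 4, 11, 12, 13}, {2, 3, 5, 6, 7, 8, 9, 10}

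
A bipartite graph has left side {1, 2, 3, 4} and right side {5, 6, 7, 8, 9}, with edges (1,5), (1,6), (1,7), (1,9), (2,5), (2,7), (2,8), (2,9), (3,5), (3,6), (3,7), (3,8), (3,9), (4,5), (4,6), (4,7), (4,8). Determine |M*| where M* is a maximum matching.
4 (matching: (1,9), (2,8), (3,7), (4,6); upper bound min(|L|,|R|) = min(4,5) = 4)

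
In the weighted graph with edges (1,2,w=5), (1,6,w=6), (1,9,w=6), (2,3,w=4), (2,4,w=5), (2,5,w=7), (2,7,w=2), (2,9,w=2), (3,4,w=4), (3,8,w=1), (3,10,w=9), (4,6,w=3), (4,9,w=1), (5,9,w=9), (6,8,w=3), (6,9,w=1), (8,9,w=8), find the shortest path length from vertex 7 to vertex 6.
5 (path: 7 -> 2 -> 9 -> 6; weights 2 + 2 + 1 = 5)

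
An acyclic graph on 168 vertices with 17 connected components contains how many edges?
151 (Each of the 17 component trees on V_i vertices has V_i - 1 edges; summing gives V - C = 168 - 17 = 151)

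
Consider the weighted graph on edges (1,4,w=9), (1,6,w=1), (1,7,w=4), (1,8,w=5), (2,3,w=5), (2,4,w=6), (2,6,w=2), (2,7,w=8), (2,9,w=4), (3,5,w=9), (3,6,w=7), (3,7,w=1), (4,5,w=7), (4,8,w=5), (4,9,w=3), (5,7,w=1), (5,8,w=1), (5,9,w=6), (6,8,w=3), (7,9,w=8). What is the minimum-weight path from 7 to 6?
5 (path: 7 -> 1 -> 6; weights 4 + 1 = 5)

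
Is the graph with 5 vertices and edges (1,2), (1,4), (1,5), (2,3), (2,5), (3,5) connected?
Yes (BFS from 1 visits [1, 2, 4, 5, 3] — all 5 vertices reached)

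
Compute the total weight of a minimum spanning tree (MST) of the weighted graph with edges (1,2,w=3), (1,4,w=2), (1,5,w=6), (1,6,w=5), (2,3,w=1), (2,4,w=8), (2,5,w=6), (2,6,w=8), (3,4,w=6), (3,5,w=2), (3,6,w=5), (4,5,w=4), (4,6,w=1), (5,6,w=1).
7 (MST edges: (1,4,w=2), (2,3,w=1), (3,5,w=2), (4,6,w=1), (5,6,w=1); sum of weights 2 + 1 + 2 + 1 + 1 = 7)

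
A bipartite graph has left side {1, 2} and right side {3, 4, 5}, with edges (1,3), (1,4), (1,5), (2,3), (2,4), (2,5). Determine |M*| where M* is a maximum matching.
2 (matching: (1,5), (2,4); upper bound min(|L|,|R|) = min(2,3) = 2)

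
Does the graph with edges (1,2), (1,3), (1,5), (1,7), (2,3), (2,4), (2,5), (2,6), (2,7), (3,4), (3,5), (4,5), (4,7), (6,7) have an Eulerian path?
Yes — and in fact it has an Eulerian circuit (the graph is connected and all 7 vertices have even degree)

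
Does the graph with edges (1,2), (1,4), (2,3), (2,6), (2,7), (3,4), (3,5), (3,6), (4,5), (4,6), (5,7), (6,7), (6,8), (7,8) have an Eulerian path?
Yes (the graph is connected and exactly 2 vertices have odd degree: {5, 6}; any Eulerian path must start and end at those)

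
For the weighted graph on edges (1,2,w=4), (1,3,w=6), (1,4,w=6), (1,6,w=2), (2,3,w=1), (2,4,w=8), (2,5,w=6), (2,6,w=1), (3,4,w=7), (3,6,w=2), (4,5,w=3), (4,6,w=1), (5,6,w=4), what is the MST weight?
8 (MST edges: (1,6,w=2), (2,3,w=1), (2,6,w=1), (4,5,w=3), (4,6,w=1); sum of weights 2 + 1 + 1 + 3 + 1 = 8)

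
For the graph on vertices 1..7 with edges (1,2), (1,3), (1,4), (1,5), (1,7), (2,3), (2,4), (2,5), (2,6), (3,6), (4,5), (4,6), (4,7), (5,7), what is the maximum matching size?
3 (matching: (1,5), (2,6), (4,7); upper bound floor(n/2) = floor(7/2) = 3)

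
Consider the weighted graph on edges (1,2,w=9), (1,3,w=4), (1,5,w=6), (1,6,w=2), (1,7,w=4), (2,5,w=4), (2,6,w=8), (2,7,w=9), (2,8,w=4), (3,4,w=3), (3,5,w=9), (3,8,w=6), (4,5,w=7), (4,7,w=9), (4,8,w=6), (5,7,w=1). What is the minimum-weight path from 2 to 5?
4 (path: 2 -> 5; weights 4 = 4)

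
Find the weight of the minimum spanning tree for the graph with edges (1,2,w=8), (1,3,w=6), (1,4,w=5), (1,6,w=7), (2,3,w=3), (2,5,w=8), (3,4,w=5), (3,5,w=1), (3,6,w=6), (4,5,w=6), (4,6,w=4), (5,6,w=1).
14 (MST edges: (1,4,w=5), (2,3,w=3), (3,5,w=1), (4,6,w=4), (5,6,w=1); sum of weights 5 + 3 + 1 + 4 + 1 = 14)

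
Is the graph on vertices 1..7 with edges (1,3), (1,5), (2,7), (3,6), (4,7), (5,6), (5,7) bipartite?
Yes. Partition: {1, 6, 7}, {2, 3, 4, 5}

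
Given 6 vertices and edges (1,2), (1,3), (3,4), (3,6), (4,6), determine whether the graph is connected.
No, it has 2 components: {1, 2, 3, 4, 6}, {5}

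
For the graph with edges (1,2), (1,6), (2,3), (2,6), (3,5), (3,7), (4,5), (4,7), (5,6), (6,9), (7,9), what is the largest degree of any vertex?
4 (attained at vertex 6)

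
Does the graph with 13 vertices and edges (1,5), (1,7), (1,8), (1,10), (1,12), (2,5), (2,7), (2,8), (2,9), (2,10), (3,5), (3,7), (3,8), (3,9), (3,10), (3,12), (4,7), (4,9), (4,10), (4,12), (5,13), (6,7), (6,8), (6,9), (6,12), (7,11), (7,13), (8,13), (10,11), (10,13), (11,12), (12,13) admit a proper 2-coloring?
Yes. Partition: {1, 2, 3, 4, 6, 11, 13}, {5, 7, 8, 9, 10, 12}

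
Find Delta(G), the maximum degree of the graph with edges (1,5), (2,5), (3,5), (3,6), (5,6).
4 (attained at vertex 5)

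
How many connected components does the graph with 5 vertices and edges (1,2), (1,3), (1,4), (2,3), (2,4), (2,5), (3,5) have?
1 (components: {1, 2, 3, 4, 5})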